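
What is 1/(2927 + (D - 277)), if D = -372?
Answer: 1/2278 ≈ 0.00043898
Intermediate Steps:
1/(2927 + (D - 277)) = 1/(2927 + (-372 - 277)) = 1/(2927 - 649) = 1/2278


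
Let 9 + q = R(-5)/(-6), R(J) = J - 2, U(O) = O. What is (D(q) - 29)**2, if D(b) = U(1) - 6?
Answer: 1156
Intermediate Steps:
R(J) = -2 + J
q = -47/6 (q = -9 + (-2 - 5)/(-6) = -9 - 7*(-1/6) = -9 + 7/6 = -47/6 ≈ -7.8333)
D(b) = -5 (D(b) = 1 - 6 = -5)
(D(q) - 29)**2 = (-5 - 29)**2 = (-34)**2 = 1156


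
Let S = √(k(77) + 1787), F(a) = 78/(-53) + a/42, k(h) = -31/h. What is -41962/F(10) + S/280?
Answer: 46703706/1373 + √662046/5390 ≈ 34016.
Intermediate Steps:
k(h) = -31/h
F(a) = -78/53 + a/42 (F(a) = 78*(-1/53) + a*(1/42) = -78/53 + a/42)
S = 4*√662046/77 (S = √(-31/77 + 1787) = √(137568/77) = 4*√662046/77 ≈ 42.268)
-41962/F(10) + S/280 = -41962/(-78/53 + (1/42)*10) + (4*√662046/77)/280 = -41962/(-78/53 + 5/21) + (4*√662046/77)*(1/280) = -41962/(-1373/1113) + √662046/5390 = -41962*(-1113/1373) + √662046/5390 = 46703706/1373 + √662046/5390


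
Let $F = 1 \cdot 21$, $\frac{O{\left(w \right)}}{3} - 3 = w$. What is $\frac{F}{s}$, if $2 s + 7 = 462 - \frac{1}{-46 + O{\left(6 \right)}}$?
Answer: $\frac{133}{1441} \approx 0.092297$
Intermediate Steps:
$O{\left(w \right)} = 9 + 3 w$
$F = 21$
$s = \frac{4323}{19}$ ($s = - \frac{7}{2} + \frac{462 - \frac{1}{-46 + \left(9 + 3 \cdot 6\right)}}{2} = - \frac{7}{2} + \frac{462 - \frac{1}{-46 + \left(9 + 18\right)}}{2} = - \frac{7}{2} + \frac{462 - \frac{1}{-46 + 27}}{2} = - \frac{7}{2} + \frac{462 - \frac{1}{-19}}{2} = - \frac{7}{2} + \frac{462 - - \frac{1}{19}}{2} = - \frac{7}{2} + \frac{462 + \frac{1}{19}}{2} = - \frac{7}{2} + \frac{1}{2} \cdot \frac{8779}{19} = - \frac{7}{2} + \frac{8779}{38} = \frac{4323}{19} \approx 227.53$)
$\frac{F}{s} = \frac{21}{\frac{4323}{19}} = 21 \cdot \frac{19}{4323} = \frac{133}{1441}$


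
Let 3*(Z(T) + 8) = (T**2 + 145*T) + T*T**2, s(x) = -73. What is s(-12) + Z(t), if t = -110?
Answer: -445031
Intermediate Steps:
Z(T) = -8 + T**2/3 + T**3/3 + 145*T/3 (Z(T) = -8 + ((T**2 + 145*T) + T*T**2)/3 = -8 + ((T**2 + 145*T) + T**3)/3 = -8 + (T**2 + T**3 + 145*T)/3 = -8 + (T**2/3 + T**3/3 + 145*T/3) = -8 + T**2/3 + T**3/3 + 145*T/3)
s(-12) + Z(t) = -73 + (-8 + (1/3)*(-110)**2 + (1/3)*(-110)**3 + (145/3)*(-110)) = -73 + (-8 + (1/3)*12100 + (1/3)*(-1331000) - 15950/3) = -73 + (-8 + 12100/3 - 1331000/3 - 15950/3) = -73 - 444958 = -445031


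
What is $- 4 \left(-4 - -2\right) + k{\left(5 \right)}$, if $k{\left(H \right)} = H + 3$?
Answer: $16$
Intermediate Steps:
$k{\left(H \right)} = 3 + H$
$- 4 \left(-4 - -2\right) + k{\left(5 \right)} = - 4 \left(-4 - -2\right) + \left(3 + 5\right) = - 4 \left(-4 + 2\right) + 8 = \left(-4\right) \left(-2\right) + 8 = 8 + 8 = 16$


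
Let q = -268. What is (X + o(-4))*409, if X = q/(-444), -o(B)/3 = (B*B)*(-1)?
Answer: 2206555/111 ≈ 19879.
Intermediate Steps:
o(B) = 3*B² (o(B) = -3*B*B*(-1) = -3*B²*(-1) = -(-3)*B² = 3*B²)
X = 67/111 (X = -268/(-444) = -268*(-1/444) = 67/111 ≈ 0.60360)
(X + o(-4))*409 = (67/111 + 3*(-4)²)*409 = (67/111 + 3*16)*409 = (67/111 + 48)*409 = (5395/111)*409 = 2206555/111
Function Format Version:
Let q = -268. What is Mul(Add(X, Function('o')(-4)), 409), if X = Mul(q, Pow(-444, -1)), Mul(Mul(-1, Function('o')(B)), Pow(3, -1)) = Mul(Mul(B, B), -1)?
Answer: Rational(2206555, 111) ≈ 19879.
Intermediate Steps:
Function('o')(B) = Mul(3, Pow(B, 2)) (Function('o')(B) = Mul(-3, Mul(Mul(B, B), -1)) = Mul(-3, Mul(Pow(B, 2), -1)) = Mul(-3, Mul(-1, Pow(B, 2))) = Mul(3, Pow(B, 2)))
X = Rational(67, 111) (X = Mul(-268, Pow(-444, -1)) = Mul(-268, Rational(-1, 444)) = Rational(67, 111) ≈ 0.60360)
Mul(Add(X, Function('o')(-4)), 409) = Mul(Add(Rational(67, 111), Mul(3, Pow(-4, 2))), 409) = Mul(Add(Rational(67, 111), Mul(3, 16)), 409) = Mul(Add(Rational(67, 111), 48), 409) = Mul(Rational(5395, 111), 409) = Rational(2206555, 111)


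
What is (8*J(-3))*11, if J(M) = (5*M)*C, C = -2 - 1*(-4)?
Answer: -2640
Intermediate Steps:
C = 2 (C = -2 + 4 = 2)
J(M) = 10*M (J(M) = (5*M)*2 = 10*M)
(8*J(-3))*11 = (8*(10*(-3)))*11 = (8*(-30))*11 = -240*11 = -2640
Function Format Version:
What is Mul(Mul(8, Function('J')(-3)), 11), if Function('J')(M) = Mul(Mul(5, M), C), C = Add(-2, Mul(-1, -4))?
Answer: -2640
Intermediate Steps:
C = 2 (C = Add(-2, 4) = 2)
Function('J')(M) = Mul(10, M) (Function('J')(M) = Mul(Mul(5, M), 2) = Mul(10, M))
Mul(Mul(8, Function('J')(-3)), 11) = Mul(Mul(8, Mul(10, -3)), 11) = Mul(Mul(8, -30), 11) = Mul(-240, 11) = -2640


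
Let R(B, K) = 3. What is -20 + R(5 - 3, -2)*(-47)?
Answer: -161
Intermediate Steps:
-20 + R(5 - 3, -2)*(-47) = -20 + 3*(-47) = -20 - 141 = -161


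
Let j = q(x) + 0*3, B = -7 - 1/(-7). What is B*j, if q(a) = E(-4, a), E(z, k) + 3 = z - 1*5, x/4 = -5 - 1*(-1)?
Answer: 576/7 ≈ 82.286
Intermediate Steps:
x = -16 (x = 4*(-5 - 1*(-1)) = 4*(-5 + 1) = 4*(-4) = -16)
E(z, k) = -8 + z (E(z, k) = -3 + (z - 1*5) = -3 + (z - 5) = -3 + (-5 + z) = -8 + z)
q(a) = -12 (q(a) = -8 - 4 = -12)
B = -48/7 (B = -7 - 1*(-⅐) = -7 + ⅐ = -48/7 ≈ -6.8571)
j = -12 (j = -12 + 0*3 = -12 + 0 = -12)
B*j = -48/7*(-12) = 576/7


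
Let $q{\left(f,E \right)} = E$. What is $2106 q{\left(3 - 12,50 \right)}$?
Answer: $105300$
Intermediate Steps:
$2106 q{\left(3 - 12,50 \right)} = 2106 \cdot 50 = 105300$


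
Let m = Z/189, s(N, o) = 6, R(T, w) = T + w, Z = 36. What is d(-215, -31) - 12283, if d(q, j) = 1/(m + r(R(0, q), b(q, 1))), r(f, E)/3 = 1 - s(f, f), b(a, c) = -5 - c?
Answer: -3820034/311 ≈ -12283.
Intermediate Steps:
r(f, E) = -15 (r(f, E) = 3*(1 - 1*6) = 3*(1 - 6) = 3*(-5) = -15)
m = 4/21 (m = 36/189 = 36*(1/189) = 4/21 ≈ 0.19048)
d(q, j) = -21/311 (d(q, j) = 1/(4/21 - 15) = 1/(-311/21) = -21/311)
d(-215, -31) - 12283 = -21/311 - 12283 = -3820034/311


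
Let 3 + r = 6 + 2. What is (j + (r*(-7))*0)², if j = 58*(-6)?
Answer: 121104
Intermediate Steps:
r = 5 (r = -3 + (6 + 2) = -3 + 8 = 5)
j = -348
(j + (r*(-7))*0)² = (-348 + (5*(-7))*0)² = (-348 - 35*0)² = (-348 + 0)² = (-348)² = 121104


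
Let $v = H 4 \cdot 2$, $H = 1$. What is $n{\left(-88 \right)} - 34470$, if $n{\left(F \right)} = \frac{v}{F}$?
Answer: $- \frac{379171}{11} \approx -34470.0$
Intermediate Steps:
$v = 8$ ($v = 1 \cdot 4 \cdot 2 = 4 \cdot 2 = 8$)
$n{\left(F \right)} = \frac{8}{F}$
$n{\left(-88 \right)} - 34470 = \frac{8}{-88} - 34470 = 8 \left(- \frac{1}{88}\right) - 34470 = - \frac{1}{11} - 34470 = - \frac{379171}{11}$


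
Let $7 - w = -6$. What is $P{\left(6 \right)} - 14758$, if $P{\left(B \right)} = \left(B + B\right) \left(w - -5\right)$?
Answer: $-14542$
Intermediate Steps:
$w = 13$ ($w = 7 - -6 = 7 + 6 = 13$)
$P{\left(B \right)} = 36 B$ ($P{\left(B \right)} = \left(B + B\right) \left(13 - -5\right) = 2 B \left(13 + 5\right) = 2 B 18 = 36 B$)
$P{\left(6 \right)} - 14758 = 36 \cdot 6 - 14758 = 216 - 14758 = -14542$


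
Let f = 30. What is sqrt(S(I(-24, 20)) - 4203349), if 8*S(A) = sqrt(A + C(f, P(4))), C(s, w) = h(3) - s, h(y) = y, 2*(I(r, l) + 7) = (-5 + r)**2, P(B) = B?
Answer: sqrt(-67253584 + sqrt(1546))/4 ≈ 2050.2*I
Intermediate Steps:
I(r, l) = -7 + (-5 + r)**2/2
C(s, w) = 3 - s
S(A) = sqrt(-27 + A)/8 (S(A) = sqrt(A + (3 - 1*30))/8 = sqrt(A + (3 - 30))/8 = sqrt(A - 27)/8 = sqrt(-27 + A)/8)
sqrt(S(I(-24, 20)) - 4203349) = sqrt(sqrt(-27 + (-7 + (-5 - 24)**2/2))/8 - 4203349) = sqrt(sqrt(-27 + (-7 + (1/2)*(-29)**2))/8 - 4203349) = sqrt(sqrt(-27 + (-7 + (1/2)*841))/8 - 4203349) = sqrt(sqrt(-27 + (-7 + 841/2))/8 - 4203349) = sqrt(sqrt(-27 + 827/2)/8 - 4203349) = sqrt(sqrt(773/2)/8 - 4203349) = sqrt((sqrt(1546)/2)/8 - 4203349) = sqrt(sqrt(1546)/16 - 4203349) = sqrt(-4203349 + sqrt(1546)/16)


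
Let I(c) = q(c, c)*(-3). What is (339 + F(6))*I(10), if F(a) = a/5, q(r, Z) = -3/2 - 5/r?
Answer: 10206/5 ≈ 2041.2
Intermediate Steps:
q(r, Z) = -3/2 - 5/r (q(r, Z) = -3*1/2 - 5/r = -3/2 - 5/r)
I(c) = 9/2 + 15/c (I(c) = (-3/2 - 5/c)*(-3) = 9/2 + 15/c)
F(a) = a/5 (F(a) = a*(1/5) = a/5)
(339 + F(6))*I(10) = (339 + (1/5)*6)*(9/2 + 15/10) = (339 + 6/5)*(9/2 + 15*(1/10)) = 1701*(9/2 + 3/2)/5 = (1701/5)*6 = 10206/5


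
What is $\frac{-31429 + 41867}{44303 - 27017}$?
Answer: $\frac{5219}{8643} \approx 0.60384$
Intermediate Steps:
$\frac{-31429 + 41867}{44303 - 27017} = \frac{10438}{17286} = 10438 \cdot \frac{1}{17286} = \frac{5219}{8643}$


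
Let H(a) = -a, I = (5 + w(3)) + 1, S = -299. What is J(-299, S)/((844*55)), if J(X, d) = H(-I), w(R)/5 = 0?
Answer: 3/23210 ≈ 0.00012925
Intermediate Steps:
w(R) = 0 (w(R) = 5*0 = 0)
I = 6 (I = (5 + 0) + 1 = 5 + 1 = 6)
J(X, d) = 6 (J(X, d) = -(-1)*6 = -1*(-6) = 6)
J(-299, S)/((844*55)) = 6/((844*55)) = 6/46420 = 6*(1/46420) = 3/23210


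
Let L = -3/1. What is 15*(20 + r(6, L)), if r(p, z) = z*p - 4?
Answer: -30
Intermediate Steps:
L = -3 (L = -3*1 = -3)
r(p, z) = -4 + p*z (r(p, z) = p*z - 4 = -4 + p*z)
15*(20 + r(6, L)) = 15*(20 + (-4 + 6*(-3))) = 15*(20 + (-4 - 18)) = 15*(20 - 22) = 15*(-2) = -30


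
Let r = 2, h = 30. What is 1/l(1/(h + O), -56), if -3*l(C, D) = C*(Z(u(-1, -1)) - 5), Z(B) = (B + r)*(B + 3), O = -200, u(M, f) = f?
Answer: -170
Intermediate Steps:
Z(B) = (2 + B)*(3 + B) (Z(B) = (B + 2)*(B + 3) = (2 + B)*(3 + B))
l(C, D) = C (l(C, D) = -C*((6 + (-1)**2 + 5*(-1)) - 5)/3 = -C*((6 + 1 - 5) - 5)/3 = -C*(2 - 5)/3 = -C*(-3)/3 = -(-1)*C = C)
1/l(1/(h + O), -56) = 1/(1/(30 - 200)) = 1/(1/(-170)) = 1/(-1/170) = -170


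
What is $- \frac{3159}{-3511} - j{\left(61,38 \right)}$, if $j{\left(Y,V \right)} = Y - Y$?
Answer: $\frac{3159}{3511} \approx 0.89974$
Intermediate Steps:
$j{\left(Y,V \right)} = 0$
$- \frac{3159}{-3511} - j{\left(61,38 \right)} = - \frac{3159}{-3511} - 0 = \left(-3159\right) \left(- \frac{1}{3511}\right) + 0 = \frac{3159}{3511} + 0 = \frac{3159}{3511}$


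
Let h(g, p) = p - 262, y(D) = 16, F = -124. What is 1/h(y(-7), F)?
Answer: -1/386 ≈ -0.0025907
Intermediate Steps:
h(g, p) = -262 + p
1/h(y(-7), F) = 1/(-262 - 124) = 1/(-386) = -1/386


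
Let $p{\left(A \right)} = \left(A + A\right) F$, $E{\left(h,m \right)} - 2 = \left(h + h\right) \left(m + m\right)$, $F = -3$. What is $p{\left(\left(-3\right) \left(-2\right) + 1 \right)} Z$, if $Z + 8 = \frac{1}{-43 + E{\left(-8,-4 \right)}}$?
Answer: $\frac{9730}{29} \approx 335.52$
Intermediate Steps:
$E{\left(h,m \right)} = 2 + 4 h m$ ($E{\left(h,m \right)} = 2 + \left(h + h\right) \left(m + m\right) = 2 + 2 h 2 m = 2 + 4 h m$)
$Z = - \frac{695}{87}$ ($Z = -8 + \frac{1}{-43 + \left(2 + 4 \left(-8\right) \left(-4\right)\right)} = -8 + \frac{1}{-43 + \left(2 + 128\right)} = -8 + \frac{1}{-43 + 130} = -8 + \frac{1}{87} = - \frac{695}{87} \approx -7.9885$)
$p{\left(A \right)} = - 6 A$ ($p{\left(A \right)} = \left(A + A\right) \left(-3\right) = 2 A \left(-3\right) = - 6 A$)
$p{\left(\left(-3\right) \left(-2\right) + 1 \right)} Z = - 6 \left(\left(-3\right) \left(-2\right) + 1\right) \left(- \frac{695}{87}\right) = - 6 \left(6 + 1\right) \left(- \frac{695}{87}\right) = \left(-6\right) 7 \left(- \frac{695}{87}\right) = \left(-42\right) \left(- \frac{695}{87}\right) = \frac{9730}{29}$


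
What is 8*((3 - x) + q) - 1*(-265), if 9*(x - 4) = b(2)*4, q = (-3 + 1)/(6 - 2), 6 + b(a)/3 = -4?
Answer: 1079/3 ≈ 359.67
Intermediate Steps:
b(a) = -30 (b(a) = -18 + 3*(-4) = -18 - 12 = -30)
q = -½ (q = -2/4 = -2*¼ = -½ ≈ -0.50000)
x = -28/3 (x = 4 + (-30*4)/9 = 4 + (⅑)*(-120) = 4 - 40/3 = -28/3 ≈ -9.3333)
8*((3 - x) + q) - 1*(-265) = 8*((3 - 1*(-28/3)) - ½) - 1*(-265) = 8*((3 + 28/3) - ½) + 265 = 8*(37/3 - ½) + 265 = 8*(71/6) + 265 = 284/3 + 265 = 1079/3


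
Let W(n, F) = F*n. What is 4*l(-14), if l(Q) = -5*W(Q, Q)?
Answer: -3920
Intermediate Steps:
l(Q) = -5*Q² (l(Q) = -5*Q*Q = -5*Q²)
4*l(-14) = 4*(-5*(-14)²) = 4*(-5*196) = 4*(-980) = -3920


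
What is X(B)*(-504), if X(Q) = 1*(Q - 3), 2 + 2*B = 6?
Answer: 504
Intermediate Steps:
B = 2 (B = -1 + (1/2)*6 = -1 + 3 = 2)
X(Q) = -3 + Q (X(Q) = 1*(-3 + Q) = -3 + Q)
X(B)*(-504) = (-3 + 2)*(-504) = -1*(-504) = 504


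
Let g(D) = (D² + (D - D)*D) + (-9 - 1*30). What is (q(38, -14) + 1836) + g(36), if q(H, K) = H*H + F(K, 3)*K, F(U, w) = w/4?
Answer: 9053/2 ≈ 4526.5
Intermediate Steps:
F(U, w) = w/4 (F(U, w) = w*(¼) = w/4)
q(H, K) = H² + 3*K/4 (q(H, K) = H*H + ((¼)*3)*K = H² + 3*K/4)
g(D) = -39 + D² (g(D) = (D² + 0*D) + (-9 - 30) = (D² + 0) - 39 = D² - 39 = -39 + D²)
(q(38, -14) + 1836) + g(36) = ((38² + (¾)*(-14)) + 1836) + (-39 + 36²) = ((1444 - 21/2) + 1836) + (-39 + 1296) = (2867/2 + 1836) + 1257 = 6539/2 + 1257 = 9053/2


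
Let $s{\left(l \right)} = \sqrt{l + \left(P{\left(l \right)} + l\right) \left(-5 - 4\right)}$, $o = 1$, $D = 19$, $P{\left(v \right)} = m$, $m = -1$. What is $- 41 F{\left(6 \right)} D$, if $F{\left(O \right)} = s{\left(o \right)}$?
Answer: $-779$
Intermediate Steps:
$P{\left(v \right)} = -1$
$s{\left(l \right)} = \sqrt{9 - 8 l}$ ($s{\left(l \right)} = \sqrt{l + \left(-1 + l\right) \left(-5 - 4\right)} = \sqrt{l + \left(-1 + l\right) \left(-9\right)} = \sqrt{l - \left(-9 + 9 l\right)} = \sqrt{9 - 8 l}$)
$F{\left(O \right)} = 1$ ($F{\left(O \right)} = \sqrt{9 - 8} = \sqrt{1} = 1$)
$- 41 F{\left(6 \right)} D = \left(-41\right) 1 \cdot 19 = \left(-41\right) 19 = -779$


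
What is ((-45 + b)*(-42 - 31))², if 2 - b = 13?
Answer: 16711744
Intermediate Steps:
b = -11 (b = 2 - 1*13 = 2 - 13 = -11)
((-45 + b)*(-42 - 31))² = ((-45 - 11)*(-42 - 31))² = (-56*(-73))² = 4088² = 16711744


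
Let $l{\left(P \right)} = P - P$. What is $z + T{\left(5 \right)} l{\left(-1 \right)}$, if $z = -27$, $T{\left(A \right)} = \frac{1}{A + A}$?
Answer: $-27$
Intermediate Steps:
$l{\left(P \right)} = 0$
$T{\left(A \right)} = \frac{1}{2 A}$
$z + T{\left(5 \right)} l{\left(-1 \right)} = -27 + \frac{1}{2 \cdot 5} \cdot 0 = -27 + \frac{1}{2} \cdot \frac{1}{5} \cdot 0 = -27 + \frac{1}{10} \cdot 0 = -27 + 0 = -27$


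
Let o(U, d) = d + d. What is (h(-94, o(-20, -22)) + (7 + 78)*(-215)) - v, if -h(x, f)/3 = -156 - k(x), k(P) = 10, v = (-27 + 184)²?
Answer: -42426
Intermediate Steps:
o(U, d) = 2*d
v = 24649 (v = 157² = 24649)
h(x, f) = 498 (h(x, f) = -3*(-156 - 1*10) = -3*(-156 - 10) = -3*(-166) = 498)
(h(-94, o(-20, -22)) + (7 + 78)*(-215)) - v = (498 + (7 + 78)*(-215)) - 1*24649 = (498 + 85*(-215)) - 24649 = (498 - 18275) - 24649 = -17777 - 24649 = -42426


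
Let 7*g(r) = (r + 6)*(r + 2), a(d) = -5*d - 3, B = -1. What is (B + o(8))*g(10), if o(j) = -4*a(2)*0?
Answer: -192/7 ≈ -27.429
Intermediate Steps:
a(d) = -3 - 5*d
o(j) = 0 (o(j) = -4*(-3 - 5*2)*0 = -4*(-3 - 10)*0 = -4*(-13)*0 = 52*0 = 0)
g(r) = (2 + r)*(6 + r)/7 (g(r) = ((r + 6)*(r + 2))/7 = ((6 + r)*(2 + r))/7 = ((2 + r)*(6 + r))/7 = (2 + r)*(6 + r)/7)
(B + o(8))*g(10) = (-1 + 0)*(12/7 + (⅐)*10² + (8/7)*10) = -(12/7 + (⅐)*100 + 80/7) = -(12/7 + 100/7 + 80/7) = -1*192/7 = -192/7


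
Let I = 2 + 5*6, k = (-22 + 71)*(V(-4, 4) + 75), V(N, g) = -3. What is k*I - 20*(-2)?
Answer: 112936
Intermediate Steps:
k = 3528 (k = (-22 + 71)*(-3 + 75) = 49*72 = 3528)
I = 32 (I = 2 + 30 = 32)
k*I - 20*(-2) = 3528*32 - 20*(-2) = 112896 + 40 = 112936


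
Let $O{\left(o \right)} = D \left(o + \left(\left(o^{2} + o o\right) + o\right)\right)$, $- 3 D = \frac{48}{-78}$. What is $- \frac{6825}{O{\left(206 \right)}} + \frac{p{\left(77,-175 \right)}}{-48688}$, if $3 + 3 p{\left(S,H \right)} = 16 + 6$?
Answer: $- \frac{270080197}{692051232} \approx -0.39026$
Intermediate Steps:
$D = \frac{8}{39}$ ($D = - \frac{48 \frac{1}{-78}}{3} = - \frac{48 \left(- \frac{1}{78}\right)}{3} = \left(- \frac{1}{3}\right) \left(- \frac{8}{13}\right) = \frac{8}{39} \approx 0.20513$)
$p{\left(S,H \right)} = \frac{19}{3}$ ($p{\left(S,H \right)} = -1 + \frac{16 + 6}{3} = -1 + \frac{1}{3} \cdot 22 = -1 + \frac{22}{3} = \frac{19}{3}$)
$O{\left(o \right)} = \frac{16 o}{39} + \frac{16 o^{2}}{39}$ ($O{\left(o \right)} = \frac{8 \left(o + \left(\left(o^{2} + o o\right) + o\right)\right)}{39} = \frac{8 \left(o + \left(\left(o^{2} + o^{2}\right) + o\right)\right)}{39} = \frac{8 \left(o + \left(2 o^{2} + o\right)\right)}{39} = \frac{8 \left(o + \left(o + 2 o^{2}\right)\right)}{39} = \frac{8 \left(2 o + 2 o^{2}\right)}{39} = \frac{16 o}{39} + \frac{16 o^{2}}{39}$)
$- \frac{6825}{O{\left(206 \right)}} + \frac{p{\left(77,-175 \right)}}{-48688} = - \frac{6825}{\frac{16}{39} \cdot 206 \left(1 + 206\right)} + \frac{19}{3 \left(-48688\right)} = - \frac{6825}{\frac{16}{39} \cdot 206 \cdot 207} + \frac{19}{3} \left(- \frac{1}{48688}\right) = - \frac{6825}{\frac{227424}{13}} - \frac{19}{146064} = \left(-6825\right) \frac{13}{227424} - \frac{19}{146064} = - \frac{29575}{75808} - \frac{19}{146064} = - \frac{270080197}{692051232}$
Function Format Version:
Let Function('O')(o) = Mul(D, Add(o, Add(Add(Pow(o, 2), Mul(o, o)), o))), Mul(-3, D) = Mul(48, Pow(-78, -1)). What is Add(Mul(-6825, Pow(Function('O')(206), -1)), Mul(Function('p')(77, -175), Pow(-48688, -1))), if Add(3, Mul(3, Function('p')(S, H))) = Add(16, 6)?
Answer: Rational(-270080197, 692051232) ≈ -0.39026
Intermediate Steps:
D = Rational(8, 39) (D = Mul(Rational(-1, 3), Mul(48, Pow(-78, -1))) = Mul(Rational(-1, 3), Mul(48, Rational(-1, 78))) = Mul(Rational(-1, 3), Rational(-8, 13)) = Rational(8, 39) ≈ 0.20513)
Function('p')(S, H) = Rational(19, 3) (Function('p')(S, H) = Add(-1, Mul(Rational(1, 3), Add(16, 6))) = Add(-1, Mul(Rational(1, 3), 22)) = Add(-1, Rational(22, 3)) = Rational(19, 3))
Function('O')(o) = Add(Mul(Rational(16, 39), o), Mul(Rational(16, 39), Pow(o, 2))) (Function('O')(o) = Mul(Rational(8, 39), Add(o, Add(Add(Pow(o, 2), Mul(o, o)), o))) = Mul(Rational(8, 39), Add(o, Add(Add(Pow(o, 2), Pow(o, 2)), o))) = Mul(Rational(8, 39), Add(o, Add(Mul(2, Pow(o, 2)), o))) = Mul(Rational(8, 39), Add(o, Add(o, Mul(2, Pow(o, 2))))) = Mul(Rational(8, 39), Add(Mul(2, o), Mul(2, Pow(o, 2)))) = Add(Mul(Rational(16, 39), o), Mul(Rational(16, 39), Pow(o, 2))))
Add(Mul(-6825, Pow(Function('O')(206), -1)), Mul(Function('p')(77, -175), Pow(-48688, -1))) = Add(Mul(-6825, Pow(Mul(Rational(16, 39), 206, Add(1, 206)), -1)), Mul(Rational(19, 3), Pow(-48688, -1))) = Add(Mul(-6825, Pow(Mul(Rational(16, 39), 206, 207), -1)), Mul(Rational(19, 3), Rational(-1, 48688))) = Add(Mul(-6825, Pow(Rational(227424, 13), -1)), Rational(-19, 146064)) = Add(Mul(-6825, Rational(13, 227424)), Rational(-19, 146064)) = Add(Rational(-29575, 75808), Rational(-19, 146064)) = Rational(-270080197, 692051232)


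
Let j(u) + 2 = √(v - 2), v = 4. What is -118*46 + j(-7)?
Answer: -5430 + √2 ≈ -5428.6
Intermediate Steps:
j(u) = -2 + √2 (j(u) = -2 + √(4 - 2) = -2 + √2)
-118*46 + j(-7) = -118*46 + (-2 + √2) = -5428 + (-2 + √2) = -5430 + √2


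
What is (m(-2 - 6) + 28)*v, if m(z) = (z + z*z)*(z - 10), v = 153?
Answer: -149940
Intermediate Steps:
m(z) = (-10 + z)*(z + z²) (m(z) = (z + z²)*(-10 + z) = (-10 + z)*(z + z²))
(m(-2 - 6) + 28)*v = ((-2 - 6)*(-10 + (-2 - 6)² - 9*(-2 - 6)) + 28)*153 = (-8*(-10 + (-8)² - 9*(-8)) + 28)*153 = (-8*(-10 + 64 + 72) + 28)*153 = (-8*126 + 28)*153 = (-1008 + 28)*153 = -980*153 = -149940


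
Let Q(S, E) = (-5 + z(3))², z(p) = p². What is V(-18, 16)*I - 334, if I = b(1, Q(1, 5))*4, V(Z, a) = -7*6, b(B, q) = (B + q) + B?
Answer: -3358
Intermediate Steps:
Q(S, E) = 16 (Q(S, E) = (-5 + 3²)² = (-5 + 9)² = 4² = 16)
b(B, q) = q + 2*B
V(Z, a) = -42
I = 72 (I = (16 + 2*1)*4 = (16 + 2)*4 = 18*4 = 72)
V(-18, 16)*I - 334 = -42*72 - 334 = -3024 - 334 = -3358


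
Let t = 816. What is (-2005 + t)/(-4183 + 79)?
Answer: 1189/4104 ≈ 0.28972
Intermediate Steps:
(-2005 + t)/(-4183 + 79) = (-2005 + 816)/(-4183 + 79) = -1189/(-4104) = -1189*(-1/4104) = 1189/4104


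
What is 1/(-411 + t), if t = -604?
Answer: -1/1015 ≈ -0.00098522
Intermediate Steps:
1/(-411 + t) = 1/(-411 - 604) = 1/(-1015) = -1/1015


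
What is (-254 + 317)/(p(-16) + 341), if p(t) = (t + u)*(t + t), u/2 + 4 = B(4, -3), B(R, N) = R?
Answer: 63/853 ≈ 0.073857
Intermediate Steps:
u = 0 (u = -8 + 2*4 = -8 + 8 = 0)
p(t) = 2*t² (p(t) = (t + 0)*(t + t) = t*(2*t) = 2*t²)
(-254 + 317)/(p(-16) + 341) = (-254 + 317)/(2*(-16)² + 341) = 63/(2*256 + 341) = 63/(512 + 341) = 63/853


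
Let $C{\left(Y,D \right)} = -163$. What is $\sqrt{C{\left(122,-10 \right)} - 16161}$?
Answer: $2 i \sqrt{4081} \approx 127.77 i$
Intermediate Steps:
$\sqrt{C{\left(122,-10 \right)} - 16161} = \sqrt{-163 - 16161} = \sqrt{-16324} = 2 i \sqrt{4081}$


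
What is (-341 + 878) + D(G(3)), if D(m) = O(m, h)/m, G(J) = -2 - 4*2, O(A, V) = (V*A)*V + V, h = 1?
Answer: 5379/10 ≈ 537.90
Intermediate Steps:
O(A, V) = V + A*V² (O(A, V) = (A*V)*V + V = A*V² + V = V + A*V²)
G(J) = -10 (G(J) = -2 - 8 = -10)
D(m) = (1 + m)/m (D(m) = (1*(1 + m*1))/m = (1*(1 + m))/m = (1 + m)/m)
(-341 + 878) + D(G(3)) = (-341 + 878) + (1 - 10)/(-10) = 537 - ⅒*(-9) = 537 + 9/10 = 5379/10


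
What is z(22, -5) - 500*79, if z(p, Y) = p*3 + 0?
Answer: -39434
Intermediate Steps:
z(p, Y) = 3*p (z(p, Y) = 3*p + 0 = 3*p)
z(22, -5) - 500*79 = 3*22 - 500*79 = 66 - 39500 = -39434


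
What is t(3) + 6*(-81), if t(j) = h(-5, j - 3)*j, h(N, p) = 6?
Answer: -468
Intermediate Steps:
t(j) = 6*j
t(3) + 6*(-81) = 6*3 + 6*(-81) = 18 - 486 = -468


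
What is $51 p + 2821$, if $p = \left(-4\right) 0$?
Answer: $2821$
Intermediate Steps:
$p = 0$
$51 p + 2821 = 51 \cdot 0 + 2821 = 0 + 2821 = 2821$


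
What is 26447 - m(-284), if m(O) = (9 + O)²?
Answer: -49178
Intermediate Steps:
26447 - m(-284) = 26447 - (9 - 284)² = 26447 - 1*(-275)² = 26447 - 1*75625 = 26447 - 75625 = -49178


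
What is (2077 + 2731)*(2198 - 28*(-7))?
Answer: 11510352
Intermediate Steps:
(2077 + 2731)*(2198 - 28*(-7)) = 4808*(2198 + 196) = 4808*2394 = 11510352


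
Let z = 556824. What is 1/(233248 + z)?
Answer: 1/790072 ≈ 1.2657e-6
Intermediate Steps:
1/(233248 + z) = 1/(233248 + 556824) = 1/790072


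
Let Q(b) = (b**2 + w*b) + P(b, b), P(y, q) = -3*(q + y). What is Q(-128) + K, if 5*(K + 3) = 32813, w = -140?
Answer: 208158/5 ≈ 41632.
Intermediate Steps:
P(y, q) = -3*q - 3*y
Q(b) = b**2 - 146*b (Q(b) = (b**2 - 140*b) + (-3*b - 3*b) = (b**2 - 140*b) - 6*b = b**2 - 146*b)
K = 32798/5 (K = -3 + (1/5)*32813 = -3 + 32813/5 = 32798/5 ≈ 6559.6)
Q(-128) + K = -128*(-146 - 128) + 32798/5 = -128*(-274) + 32798/5 = 35072 + 32798/5 = 208158/5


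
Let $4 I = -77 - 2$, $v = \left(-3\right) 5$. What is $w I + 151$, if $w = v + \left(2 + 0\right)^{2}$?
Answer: $\frac{1473}{4} \approx 368.25$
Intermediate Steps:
$v = -15$
$w = -11$ ($w = -15 + \left(2 + 0\right)^{2} = -15 + 2^{2} = -15 + 4 = -11$)
$I = - \frac{79}{4}$ ($I = \frac{-77 - 2}{4} = \frac{1}{4} \left(-79\right) = - \frac{79}{4} \approx -19.75$)
$w I + 151 = \left(-11\right) \left(- \frac{79}{4}\right) + 151 = \frac{869}{4} + 151 = \frac{1473}{4}$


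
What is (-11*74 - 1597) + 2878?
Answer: 467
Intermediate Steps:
(-11*74 - 1597) + 2878 = (-814 - 1597) + 2878 = -2411 + 2878 = 467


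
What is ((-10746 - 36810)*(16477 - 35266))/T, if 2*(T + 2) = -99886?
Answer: -893529684/49945 ≈ -17890.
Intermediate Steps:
T = -49945 (T = -2 + (1/2)*(-99886) = -2 - 49943 = -49945)
((-10746 - 36810)*(16477 - 35266))/T = ((-10746 - 36810)*(16477 - 35266))/(-49945) = -47556*(-18789)*(-1/49945) = 893529684*(-1/49945) = -893529684/49945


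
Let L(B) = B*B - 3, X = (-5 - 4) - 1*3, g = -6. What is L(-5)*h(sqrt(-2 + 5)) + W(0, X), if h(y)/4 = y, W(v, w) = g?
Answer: -6 + 88*sqrt(3) ≈ 146.42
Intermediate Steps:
X = -12 (X = -9 - 3 = -12)
W(v, w) = -6
h(y) = 4*y
L(B) = -3 + B**2 (L(B) = B**2 - 3 = -3 + B**2)
L(-5)*h(sqrt(-2 + 5)) + W(0, X) = (-3 + (-5)**2)*(4*sqrt(-2 + 5)) - 6 = (-3 + 25)*(4*sqrt(3)) - 6 = 22*(4*sqrt(3)) - 6 = 88*sqrt(3) - 6 = -6 + 88*sqrt(3)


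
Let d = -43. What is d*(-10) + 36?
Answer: 466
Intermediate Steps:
d*(-10) + 36 = -43*(-10) + 36 = 430 + 36 = 466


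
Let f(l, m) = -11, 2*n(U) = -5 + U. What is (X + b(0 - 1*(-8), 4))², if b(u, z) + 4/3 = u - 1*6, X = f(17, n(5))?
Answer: 961/9 ≈ 106.78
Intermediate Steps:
n(U) = -5/2 + U/2 (n(U) = (-5 + U)/2 = -5/2 + U/2)
X = -11
b(u, z) = -22/3 + u (b(u, z) = -4/3 + (u - 1*6) = -4/3 + (u - 6) = -4/3 + (-6 + u) = -22/3 + u)
(X + b(0 - 1*(-8), 4))² = (-11 + (-22/3 + (0 - 1*(-8))))² = (-11 + (-22/3 + (0 + 8)))² = (-11 + (-22/3 + 8))² = (-11 + ⅔)² = (-31/3)² = 961/9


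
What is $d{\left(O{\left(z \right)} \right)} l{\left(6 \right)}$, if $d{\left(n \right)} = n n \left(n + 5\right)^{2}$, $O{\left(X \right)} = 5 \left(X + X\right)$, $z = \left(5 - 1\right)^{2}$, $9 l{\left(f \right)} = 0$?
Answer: $0$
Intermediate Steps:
$l{\left(f \right)} = 0$ ($l{\left(f \right)} = \frac{1}{9} \cdot 0 = 0$)
$z = 16$ ($z = 4^{2} = 16$)
$O{\left(X \right)} = 10 X$ ($O{\left(X \right)} = 5 \cdot 2 X = 10 X$)
$d{\left(n \right)} = n^{2} \left(5 + n\right)^{2}$
$d{\left(O{\left(z \right)} \right)} l{\left(6 \right)} = \left(10 \cdot 16\right)^{2} \left(5 + 10 \cdot 16\right)^{2} \cdot 0 = 160^{2} \left(5 + 160\right)^{2} \cdot 0 = 25600 \cdot 165^{2} \cdot 0 = 25600 \cdot 27225 \cdot 0 = 696960000 \cdot 0 = 0$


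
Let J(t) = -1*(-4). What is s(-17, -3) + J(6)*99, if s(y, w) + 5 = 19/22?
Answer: 8621/22 ≈ 391.86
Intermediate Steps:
J(t) = 4
s(y, w) = -91/22 (s(y, w) = -5 + 19/22 = -91/22)
s(-17, -3) + J(6)*99 = -91/22 + 4*99 = -91/22 + 396 = 8621/22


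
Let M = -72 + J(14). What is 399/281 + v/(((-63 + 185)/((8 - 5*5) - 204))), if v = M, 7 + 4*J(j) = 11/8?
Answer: 147432945/1097024 ≈ 134.39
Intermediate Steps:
J(j) = -45/32 (J(j) = -7/4 + (11/8)/4 = -7/4 + (11*(⅛))/4 = -7/4 + (¼)*(11/8) = -7/4 + 11/32 = -45/32)
M = -2349/32 (M = -72 - 45/32 = -2349/32 ≈ -73.406)
v = -2349/32 ≈ -73.406
399/281 + v/(((-63 + 185)/((8 - 5*5) - 204))) = 399/281 - 2349*((8 - 5*5) - 204)/(-63 + 185)/32 = 399*(1/281) - 2349/(32*(122/((8 - 25) - 204))) = 399/281 - 2349/(32*(122/(-17 - 204))) = 399/281 - 2349/(32*(122/(-221))) = 399/281 - 2349/(32*(122*(-1/221))) = 399/281 - 2349/(32*(-122/221)) = 399/281 - 2349/32*(-221/122) = 399/281 + 519129/3904 = 147432945/1097024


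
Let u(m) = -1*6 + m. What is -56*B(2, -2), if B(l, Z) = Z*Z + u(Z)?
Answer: 224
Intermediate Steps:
u(m) = -6 + m
B(l, Z) = -6 + Z + Z**2 (B(l, Z) = Z*Z + (-6 + Z) = Z**2 + (-6 + Z) = -6 + Z + Z**2)
-56*B(2, -2) = -56*(-6 - 2 + (-2)**2) = -56*(-6 - 2 + 4) = -56*(-4) = 224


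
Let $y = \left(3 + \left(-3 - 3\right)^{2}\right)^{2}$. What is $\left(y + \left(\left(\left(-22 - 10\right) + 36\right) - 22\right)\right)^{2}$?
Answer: $2259009$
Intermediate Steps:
$y = 1521$ ($y = \left(3 + \left(-6\right)^{2}\right)^{2} = \left(3 + 36\right)^{2} = 39^{2} = 1521$)
$\left(y + \left(\left(\left(-22 - 10\right) + 36\right) - 22\right)\right)^{2} = \left(1521 + \left(\left(\left(-22 - 10\right) + 36\right) - 22\right)\right)^{2} = \left(1521 + \left(\left(-32 + 36\right) - 22\right)\right)^{2} = \left(1521 + \left(4 - 22\right)\right)^{2} = \left(1521 - 18\right)^{2} = 1503^{2} = 2259009$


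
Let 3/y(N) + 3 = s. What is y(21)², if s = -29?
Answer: 9/1024 ≈ 0.0087891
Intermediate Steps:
y(N) = -3/32 (y(N) = 3/(-3 - 29) = 3/(-32) = 3*(-1/32) = -3/32)
y(21)² = (-3/32)² = 9/1024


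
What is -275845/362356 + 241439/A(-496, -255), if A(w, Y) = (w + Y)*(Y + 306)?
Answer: -98052009629/13878597156 ≈ -7.0650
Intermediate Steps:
A(w, Y) = (306 + Y)*(Y + w) (A(w, Y) = (Y + w)*(306 + Y) = (306 + Y)*(Y + w))
-275845/362356 + 241439/A(-496, -255) = -275845/362356 + 241439/((-255)**2 + 306*(-255) + 306*(-496) - 255*(-496)) = -275845*1/362356 + 241439/(65025 - 78030 - 151776 + 126480) = -275845/362356 + 241439/(-38301) = -275845/362356 + 241439*(-1/38301) = -275845/362356 - 241439/38301 = -98052009629/13878597156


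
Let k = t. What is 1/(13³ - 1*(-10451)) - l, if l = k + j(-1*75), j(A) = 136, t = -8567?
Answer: 106635289/12648 ≈ 8431.0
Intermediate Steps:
k = -8567
l = -8431 (l = -8567 + 136 = -8431)
1/(13³ - 1*(-10451)) - l = 1/(13³ - 1*(-10451)) - 1*(-8431) = 1/(2197 + 10451) + 8431 = 1/12648 + 8431 = 106635289/12648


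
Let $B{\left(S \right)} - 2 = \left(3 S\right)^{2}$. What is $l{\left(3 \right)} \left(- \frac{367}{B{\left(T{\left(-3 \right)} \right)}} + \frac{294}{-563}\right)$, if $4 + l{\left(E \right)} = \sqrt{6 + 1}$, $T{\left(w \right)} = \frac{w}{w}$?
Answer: $\frac{839420}{6193} - \frac{209855 \sqrt{7}}{6193} \approx 45.89$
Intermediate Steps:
$T{\left(w \right)} = 1$
$l{\left(E \right)} = -4 + \sqrt{7}$ ($l{\left(E \right)} = -4 + \sqrt{6 + 1} = -4 + \sqrt{7}$)
$B{\left(S \right)} = 2 + 9 S^{2}$ ($B{\left(S \right)} = 2 + \left(3 S\right)^{2} = 2 + 9 S^{2}$)
$l{\left(3 \right)} \left(- \frac{367}{B{\left(T{\left(-3 \right)} \right)}} + \frac{294}{-563}\right) = \left(-4 + \sqrt{7}\right) \left(- \frac{367}{2 + 9 \cdot 1^{2}} + \frac{294}{-563}\right) = \left(-4 + \sqrt{7}\right) \left(- \frac{367}{2 + 9 \cdot 1} + 294 \left(- \frac{1}{563}\right)\right) = \left(-4 + \sqrt{7}\right) \left(- \frac{367}{2 + 9} - \frac{294}{563}\right) = \left(-4 + \sqrt{7}\right) \left(- \frac{367}{11} - \frac{294}{563}\right) = \left(-4 + \sqrt{7}\right) \left(- \frac{209855}{6193}\right) = \frac{839420}{6193} - \frac{209855 \sqrt{7}}{6193}$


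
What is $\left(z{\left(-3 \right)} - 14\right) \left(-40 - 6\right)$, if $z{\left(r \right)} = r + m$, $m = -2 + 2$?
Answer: $782$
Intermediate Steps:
$m = 0$
$z{\left(r \right)} = r$ ($z{\left(r \right)} = r + 0 = r$)
$\left(z{\left(-3 \right)} - 14\right) \left(-40 - 6\right) = \left(-3 - 14\right) \left(-40 - 6\right) = \left(-17\right) \left(-46\right) = 782$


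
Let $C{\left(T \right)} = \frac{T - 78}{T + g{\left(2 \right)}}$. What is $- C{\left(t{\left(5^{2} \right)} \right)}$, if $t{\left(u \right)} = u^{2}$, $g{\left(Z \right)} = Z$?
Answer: $- \frac{547}{627} \approx -0.87241$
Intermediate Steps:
$C{\left(T \right)} = \frac{-78 + T}{2 + T}$ ($C{\left(T \right)} = \frac{T - 78}{T + 2} = \frac{-78 + T}{2 + T}$)
$- C{\left(t{\left(5^{2} \right)} \right)} = - \frac{-78 + \left(5^{2}\right)^{2}}{2 + \left(5^{2}\right)^{2}} = - \frac{-78 + 25^{2}}{2 + 25^{2}} = - \frac{-78 + 625}{2 + 625} = - \frac{547}{627}$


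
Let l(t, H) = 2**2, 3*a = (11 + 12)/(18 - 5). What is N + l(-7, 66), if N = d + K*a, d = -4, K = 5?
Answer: 115/39 ≈ 2.9487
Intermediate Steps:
a = 23/39 (a = ((11 + 12)/(18 - 5))/3 = (23/13)/3 = (23*(1/13))/3 = (1/3)*(23/13) = 23/39 ≈ 0.58974)
l(t, H) = 4
N = -41/39 (N = -4 + 5*(23/39) = -4 + 115/39 = -41/39 ≈ -1.0513)
N + l(-7, 66) = -41/39 + 4 = 115/39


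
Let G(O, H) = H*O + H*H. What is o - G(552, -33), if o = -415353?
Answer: -398226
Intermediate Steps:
G(O, H) = H**2 + H*O (G(O, H) = H*O + H**2 = H**2 + H*O)
o - G(552, -33) = -415353 - (-33)*(-33 + 552) = -415353 - (-33)*519 = -415353 - 1*(-17127) = -415353 + 17127 = -398226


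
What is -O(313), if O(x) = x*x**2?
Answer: -30664297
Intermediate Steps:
O(x) = x**3
-O(313) = -1*313**3 = -1*30664297 = -30664297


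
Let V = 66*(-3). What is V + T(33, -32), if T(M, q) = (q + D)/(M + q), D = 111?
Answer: -119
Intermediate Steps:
T(M, q) = (111 + q)/(M + q) (T(M, q) = (q + 111)/(M + q) = (111 + q)/(M + q))
V = -198
V + T(33, -32) = -198 + (111 - 32)/(33 - 32) = -198 + 79/1 = -198 + 1*79 = -198 + 79 = -119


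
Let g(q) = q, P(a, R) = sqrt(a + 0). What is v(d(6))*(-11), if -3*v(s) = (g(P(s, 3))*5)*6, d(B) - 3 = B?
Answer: 330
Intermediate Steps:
d(B) = 3 + B
P(a, R) = sqrt(a)
v(s) = -10*sqrt(s) (v(s) = -sqrt(s)*5*6/3 = -5*sqrt(s)*6/3 = -10*sqrt(s))
v(d(6))*(-11) = -10*sqrt(3 + 6)*(-11) = -10*sqrt(9)*(-11) = -10*3*(-11) = -30*(-11) = 330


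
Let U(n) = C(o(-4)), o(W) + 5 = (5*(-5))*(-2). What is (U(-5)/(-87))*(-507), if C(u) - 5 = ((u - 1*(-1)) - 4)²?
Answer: 10309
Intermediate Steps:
o(W) = 45 (o(W) = -5 + (5*(-5))*(-2) = -5 - 25*(-2) = -5 + 50 = 45)
C(u) = 5 + (-3 + u)² (C(u) = 5 + ((u - 1*(-1)) - 4)² = 5 + ((u + 1) - 4)² = 5 + ((1 + u) - 4)² = 5 + (-3 + u)²)
U(n) = 1769 (U(n) = 5 + (-3 + 45)² = 5 + 42² = 5 + 1764 = 1769)
(U(-5)/(-87))*(-507) = (1769/(-87))*(-507) = (1769*(-1/87))*(-507) = -61/3*(-507) = 10309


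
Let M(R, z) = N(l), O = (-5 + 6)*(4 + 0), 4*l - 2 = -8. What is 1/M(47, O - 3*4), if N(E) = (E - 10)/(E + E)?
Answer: 6/23 ≈ 0.26087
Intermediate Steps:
l = -3/2 (l = 1/2 + (1/4)*(-8) = 1/2 - 2 = -3/2 ≈ -1.5000)
O = 4 (O = 1*4 = 4)
N(E) = (-10 + E)/(2*E) (N(E) = (-10 + E)/((2*E)) = (-10 + E)*(1/(2*E)) = (-10 + E)/(2*E))
M(R, z) = 23/6 (M(R, z) = (-10 - 3/2)/(2*(-3/2)) = (1/2)*(-2/3)*(-23/2) = 23/6)
1/M(47, O - 3*4) = 1/(23/6) = 6/23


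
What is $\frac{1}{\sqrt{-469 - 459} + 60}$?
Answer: $\frac{15}{1132} - \frac{i \sqrt{58}}{1132} \approx 0.013251 - 0.0067277 i$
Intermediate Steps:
$\frac{1}{\sqrt{-469 - 459} + 60} = \frac{1}{\sqrt{-928} + 60} = \frac{1}{4 i \sqrt{58} + 60} = \frac{1}{60 + 4 i \sqrt{58}}$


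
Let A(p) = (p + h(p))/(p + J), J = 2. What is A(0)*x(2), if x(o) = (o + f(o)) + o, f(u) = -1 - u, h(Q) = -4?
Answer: -2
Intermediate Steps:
x(o) = -1 + o (x(o) = (o + (-1 - o)) + o = -1 + o)
A(p) = (-4 + p)/(2 + p) (A(p) = (p - 4)/(p + 2) = (-4 + p)/(2 + p))
A(0)*x(2) = ((-4 + 0)/(2 + 0))*(-1 + 2) = (-4/2)*1 = ((1/2)*(-4))*1 = -2*1 = -2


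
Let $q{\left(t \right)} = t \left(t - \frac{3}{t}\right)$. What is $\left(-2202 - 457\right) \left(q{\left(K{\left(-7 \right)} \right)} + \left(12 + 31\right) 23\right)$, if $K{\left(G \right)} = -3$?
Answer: $-2645705$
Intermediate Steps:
$\left(-2202 - 457\right) \left(q{\left(K{\left(-7 \right)} \right)} + \left(12 + 31\right) 23\right) = \left(-2202 - 457\right) \left(\left(-3 + \left(-3\right)^{2}\right) + \left(12 + 31\right) 23\right) = - 2659 \left(\left(-3 + 9\right) + 43 \cdot 23\right) = - 2659 \left(6 + 989\right) = \left(-2659\right) 995 = -2645705$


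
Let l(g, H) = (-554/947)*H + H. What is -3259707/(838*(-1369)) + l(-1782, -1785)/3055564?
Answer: 4715772839856123/1659811750158988 ≈ 2.8411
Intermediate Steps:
l(g, H) = 393*H/947 (l(g, H) = (-554*1/947)*H + H = -554*H/947 + H = 393*H/947)
-3259707/(838*(-1369)) + l(-1782, -1785)/3055564 = -3259707/(838*(-1369)) + ((393/947)*(-1785))/3055564 = -3259707/(-1147222) - 701505/947*1/3055564 = -3259707*(-1/1147222) - 701505/2893619108 = 3259707/1147222 - 701505/2893619108 = 4715772839856123/1659811750158988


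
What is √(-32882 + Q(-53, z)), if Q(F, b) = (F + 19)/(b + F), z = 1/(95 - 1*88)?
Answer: I*√1125364435/185 ≈ 181.33*I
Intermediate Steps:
z = ⅐ (z = 1/(95 - 88) = 1/7 = ⅐ ≈ 0.14286)
Q(F, b) = (19 + F)/(F + b)
√(-32882 + Q(-53, z)) = √(-32882 + (19 - 53)/(-53 + ⅐)) = √(-32882 - 34/(-370/7)) = √(-32882 - 7/370*(-34)) = √(-32882 + 119/185) = √(-6083051/185) = I*√1125364435/185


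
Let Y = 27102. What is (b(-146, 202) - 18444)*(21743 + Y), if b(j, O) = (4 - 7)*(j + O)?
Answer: -909103140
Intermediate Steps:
b(j, O) = -3*O - 3*j (b(j, O) = -3*(O + j) = -3*O - 3*j)
(b(-146, 202) - 18444)*(21743 + Y) = ((-3*202 - 3*(-146)) - 18444)*(21743 + 27102) = ((-606 + 438) - 18444)*48845 = (-168 - 18444)*48845 = -18612*48845 = -909103140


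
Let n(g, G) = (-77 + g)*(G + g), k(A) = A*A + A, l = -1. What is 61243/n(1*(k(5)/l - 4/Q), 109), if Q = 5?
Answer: -218725/30107 ≈ -7.2649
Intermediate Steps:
k(A) = A + A² (k(A) = A² + A = A + A²)
61243/n(1*(k(5)/l - 4/Q), 109) = 61243/((1*((5*(1 + 5))/(-1) - 4/5))² - 77*109 - 77*((5*(1 + 5))/(-1) - 4/5) + 109*(1*((5*(1 + 5))/(-1) - 4/5))) = 61243/((1*((5*6)*(-1) - 4*⅕))² - 8393 - 77*((5*6)*(-1) - 4*⅕) + 109*(1*((5*6)*(-1) - 4*⅕))) = 61243/((1*(30*(-1) - ⅘))² - 8393 - 77*(30*(-1) - ⅘) + 109*(1*(30*(-1) - ⅘))) = 61243/((1*(-30 - ⅘))² - 8393 - 77*(-30 - ⅘) + 109*(1*(-30 - ⅘))) = 61243/((1*(-154/5))² - 8393 - 77*(-154)/5 + 109*(1*(-154/5))) = 61243/((-154/5)² - 8393 - 77*(-154/5) + 109*(-154/5)) = 61243/(23716/25 - 8393 + 11858/5 - 16786/5) = 61243/(-210749/25) = 61243*(-25/210749) = -218725/30107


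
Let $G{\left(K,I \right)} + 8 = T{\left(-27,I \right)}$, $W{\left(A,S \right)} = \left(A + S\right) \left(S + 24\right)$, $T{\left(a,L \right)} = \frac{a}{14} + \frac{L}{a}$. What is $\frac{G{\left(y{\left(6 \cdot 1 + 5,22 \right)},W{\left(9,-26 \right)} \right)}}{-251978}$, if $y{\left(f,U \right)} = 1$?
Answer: $\frac{4229}{95247684} \approx 4.44 \cdot 10^{-5}$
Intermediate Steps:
$T{\left(a,L \right)} = \frac{a}{14} + \frac{L}{a}$ ($T{\left(a,L \right)} = a \frac{1}{14} + \frac{L}{a} = \frac{a}{14} + \frac{L}{a}$)
$W{\left(A,S \right)} = \left(24 + S\right) \left(A + S\right)$ ($W{\left(A,S \right)} = \left(A + S\right) \left(24 + S\right) = \left(24 + S\right) \left(A + S\right)$)
$G{\left(K,I \right)} = - \frac{139}{14} - \frac{I}{27}$ ($G{\left(K,I \right)} = -8 + \left(\frac{1}{14} \left(-27\right) + \frac{I}{-27}\right) = -8 + \left(- \frac{27}{14} + I \left(- \frac{1}{27}\right)\right) = -8 - \left(\frac{27}{14} + \frac{I}{27}\right) = - \frac{139}{14} - \frac{I}{27}$)
$\frac{G{\left(y{\left(6 \cdot 1 + 5,22 \right)},W{\left(9,-26 \right)} \right)}}{-251978} = \frac{- \frac{139}{14} - \frac{\left(-26\right)^{2} + 24 \cdot 9 + 24 \left(-26\right) + 9 \left(-26\right)}{27}}{-251978} = \left(- \frac{139}{14} - \frac{676 + 216 - 624 - 234}{27}\right) \left(- \frac{1}{251978}\right) = \left(- \frac{139}{14} - \frac{34}{27}\right) \left(- \frac{1}{251978}\right) = \left(- \frac{4229}{378}\right) \left(- \frac{1}{251978}\right) = \frac{4229}{95247684}$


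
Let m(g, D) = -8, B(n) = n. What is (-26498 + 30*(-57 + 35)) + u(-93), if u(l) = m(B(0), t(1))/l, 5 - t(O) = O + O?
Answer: -2525686/93 ≈ -27158.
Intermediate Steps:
t(O) = 5 - 2*O (t(O) = 5 - (O + O) = 5 - 2*O)
u(l) = -8/l
(-26498 + 30*(-57 + 35)) + u(-93) = (-26498 + 30*(-57 + 35)) - 8/(-93) = (-26498 + 30*(-22)) - 8*(-1/93) = (-26498 - 660) + 8/93 = -27158 + 8/93 = -2525686/93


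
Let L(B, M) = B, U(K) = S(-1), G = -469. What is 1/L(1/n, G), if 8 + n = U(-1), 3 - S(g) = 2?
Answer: -7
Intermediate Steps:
S(g) = 1 (S(g) = 3 - 1*2 = 3 - 2 = 1)
U(K) = 1
n = -7 (n = -8 + 1 = -7)
1/L(1/n, G) = 1/(1/(-7)) = 1/(-⅐) = -7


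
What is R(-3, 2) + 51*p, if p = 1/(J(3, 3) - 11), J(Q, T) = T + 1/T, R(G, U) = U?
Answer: -107/23 ≈ -4.6522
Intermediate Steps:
p = -3/23 (p = 1/((3 + 1/3) - 11) = 1/((3 + ⅓) - 11) = 1/(10/3 - 11) = 1/(-23/3) = -3/23 ≈ -0.13043)
R(-3, 2) + 51*p = 2 + 51*(-3/23) = 2 - 153/23 = -107/23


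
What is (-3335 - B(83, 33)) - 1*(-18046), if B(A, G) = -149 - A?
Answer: 14943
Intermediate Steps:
(-3335 - B(83, 33)) - 1*(-18046) = (-3335 - (-149 - 1*83)) - 1*(-18046) = (-3335 - (-149 - 83)) + 18046 = (-3335 - 1*(-232)) + 18046 = (-3335 + 232) + 18046 = -3103 + 18046 = 14943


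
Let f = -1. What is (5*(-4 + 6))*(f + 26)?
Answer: 250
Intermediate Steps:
(5*(-4 + 6))*(f + 26) = (5*(-4 + 6))*(-1 + 26) = (5*2)*25 = 10*25 = 250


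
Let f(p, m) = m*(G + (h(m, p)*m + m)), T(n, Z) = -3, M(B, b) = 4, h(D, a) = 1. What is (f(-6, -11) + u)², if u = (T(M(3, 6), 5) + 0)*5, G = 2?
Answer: 42025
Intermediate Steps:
f(p, m) = m*(2 + 2*m) (f(p, m) = m*(2 + (1*m + m)) = m*(2 + (m + m)) = m*(2 + 2*m))
u = -15 (u = (-3 + 0)*5 = -3*5 = -15)
(f(-6, -11) + u)² = (2*(-11)*(1 - 11) - 15)² = (2*(-11)*(-10) - 15)² = (220 - 15)² = 205² = 42025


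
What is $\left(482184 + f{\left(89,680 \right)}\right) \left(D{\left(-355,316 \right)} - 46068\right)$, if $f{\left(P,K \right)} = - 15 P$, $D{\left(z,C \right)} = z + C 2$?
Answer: $-22018556559$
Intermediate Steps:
$D{\left(z,C \right)} = z + 2 C$
$\left(482184 + f{\left(89,680 \right)}\right) \left(D{\left(-355,316 \right)} - 46068\right) = \left(482184 - 1335\right) \left(\left(-355 + 2 \cdot 316\right) - 46068\right) = \left(482184 - 1335\right) \left(\left(-355 + 632\right) - 46068\right) = 480849 \left(277 - 46068\right) = 480849 \left(-45791\right) = -22018556559$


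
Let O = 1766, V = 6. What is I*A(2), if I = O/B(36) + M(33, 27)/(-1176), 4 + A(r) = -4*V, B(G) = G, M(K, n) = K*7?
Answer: -24625/18 ≈ -1368.1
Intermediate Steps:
M(K, n) = 7*K
A(r) = -28 (A(r) = -4 - 4*6 = -4 - 24 = -28)
I = 24625/504 (I = 1766/36 + (7*33)/(-1176) = 1766*(1/36) + 231*(-1/1176) = 883/18 - 11/56 = 24625/504 ≈ 48.859)
I*A(2) = (24625/504)*(-28) = -24625/18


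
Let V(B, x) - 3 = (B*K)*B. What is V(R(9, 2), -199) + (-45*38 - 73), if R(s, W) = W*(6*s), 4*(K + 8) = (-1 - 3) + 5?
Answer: -92176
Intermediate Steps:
K = -31/4 (K = -8 + ((-1 - 3) + 5)/4 = -8 + (-4 + 5)/4 = -8 + (¼)*1 = -8 + ¼ = -31/4 ≈ -7.7500)
R(s, W) = 6*W*s
V(B, x) = 3 - 31*B²/4 (V(B, x) = 3 + (B*(-31/4))*B = 3 + (-31*B/4)*B = 3 - 31*B²/4)
V(R(9, 2), -199) + (-45*38 - 73) = (3 - 31*(6*2*9)²/4) + (-45*38 - 73) = (3 - 31/4*108²) + (-1710 - 73) = (3 - 31/4*11664) - 1783 = (3 - 90396) - 1783 = -90393 - 1783 = -92176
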